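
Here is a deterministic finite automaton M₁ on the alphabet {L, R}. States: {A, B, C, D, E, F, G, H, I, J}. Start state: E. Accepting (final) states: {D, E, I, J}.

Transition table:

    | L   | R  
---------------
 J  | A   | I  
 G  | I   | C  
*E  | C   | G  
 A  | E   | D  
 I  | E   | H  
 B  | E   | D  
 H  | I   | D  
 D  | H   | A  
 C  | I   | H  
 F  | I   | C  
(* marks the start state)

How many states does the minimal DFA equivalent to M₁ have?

7

States {B,F,J} cannot be reached from the start state, so discard them.
Initial partition by acceptance: {D,E,I} | {A,C,G,H}.
Split {D,E,I} by δ(·,L) → {D,E} and {I}.
Refine {A,C,G,H} on symbol L: members go to different blocks, giving {C,G,H} and {A}.
On input R, block {D,E} splits into {D} and {E}.
Split {C,G,H} by δ(·,R) → {C,G} and {H}.
On input R, block {C,G} splits into {C} and {G}.
Stable partition: {D} | {C} | {I} | {A} | {E} | {H} | {G} — 7 equivalence classes.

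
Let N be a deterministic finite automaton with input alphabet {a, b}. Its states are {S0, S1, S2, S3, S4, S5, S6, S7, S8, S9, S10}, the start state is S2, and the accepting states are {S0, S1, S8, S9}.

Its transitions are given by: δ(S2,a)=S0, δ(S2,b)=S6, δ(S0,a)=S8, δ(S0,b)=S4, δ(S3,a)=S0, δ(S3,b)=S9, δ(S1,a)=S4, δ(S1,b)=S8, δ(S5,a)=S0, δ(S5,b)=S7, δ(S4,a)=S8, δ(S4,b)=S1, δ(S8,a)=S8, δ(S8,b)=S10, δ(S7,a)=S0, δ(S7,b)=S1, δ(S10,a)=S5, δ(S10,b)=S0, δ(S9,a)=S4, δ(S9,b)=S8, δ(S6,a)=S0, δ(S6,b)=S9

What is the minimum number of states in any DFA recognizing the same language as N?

Reachable states from the start: {S0,S1,S2,S4,S5,S6,S7,S8,S9,S10}. Unreachable: {S3} — drop them.
Initial partition by acceptance: {S0,S1,S8,S9} | {S2,S4,S5,S6,S7,S10}.
Split {S0,S1,S8,S9} by δ(·,a) → {S0,S8} and {S1,S9}.
Split {S2,S4,S5,S6,S7,S10} by δ(·,a) → {S2,S4,S5,S6,S7} and {S10}.
Refine {S0,S8} on symbol b: members go to different blocks, giving {S0} and {S8}.
Refine {S2,S4,S5,S6,S7} on symbol a: members go to different blocks, giving {S2,S5,S6,S7} and {S4}.
On input b, block {S2,S5,S6,S7} splits into {S2,S5} and {S6,S7}.
The partition is now stable with 7 blocks: {S0} | {S2,S5} | {S1,S9} | {S10} | {S8} | {S4} | {S6,S7}.

7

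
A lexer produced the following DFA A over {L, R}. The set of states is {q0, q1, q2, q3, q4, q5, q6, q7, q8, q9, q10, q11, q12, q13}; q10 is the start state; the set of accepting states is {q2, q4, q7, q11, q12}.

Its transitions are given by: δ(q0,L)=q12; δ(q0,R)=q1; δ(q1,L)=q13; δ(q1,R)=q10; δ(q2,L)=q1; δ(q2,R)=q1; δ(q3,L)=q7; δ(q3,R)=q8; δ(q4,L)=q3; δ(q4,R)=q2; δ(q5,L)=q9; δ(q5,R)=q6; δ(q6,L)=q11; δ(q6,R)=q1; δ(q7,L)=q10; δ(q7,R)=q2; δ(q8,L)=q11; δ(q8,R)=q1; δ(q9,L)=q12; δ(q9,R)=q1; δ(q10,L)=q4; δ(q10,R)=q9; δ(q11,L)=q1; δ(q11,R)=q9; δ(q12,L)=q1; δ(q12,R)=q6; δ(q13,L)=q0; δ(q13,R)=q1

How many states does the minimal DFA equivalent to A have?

Reachable states from the start: {q0,q1,q2,q3,q4,q6,q7,q8,q9,q10,q11,q12,q13}. Unreachable: {q5} — drop them.
Initial partition by acceptance: {q2,q4,q7,q11,q12} | {q0,q1,q3,q6,q8,q9,q10,q13}.
Split {q2,q4,q7,q11,q12} by δ(·,R) → {q2,q11,q12} and {q4,q7}.
Refine {q0,q1,q3,q6,q8,q9,q10,q13} on symbol L: members go to different blocks, giving {q0,q6,q8,q9} and {q1,q13} and {q3,q10}.
Refine {q2,q11,q12} on symbol R: members go to different blocks, giving {q11,q12} and {q2}.
Split {q1,q13} by δ(·,L) → {q1} and {q13}.
Stable partition: {q11,q12} | {q0,q6,q8,q9} | {q4,q7} | {q1} | {q3,q10} | {q2} | {q13} — 7 equivalence classes.

7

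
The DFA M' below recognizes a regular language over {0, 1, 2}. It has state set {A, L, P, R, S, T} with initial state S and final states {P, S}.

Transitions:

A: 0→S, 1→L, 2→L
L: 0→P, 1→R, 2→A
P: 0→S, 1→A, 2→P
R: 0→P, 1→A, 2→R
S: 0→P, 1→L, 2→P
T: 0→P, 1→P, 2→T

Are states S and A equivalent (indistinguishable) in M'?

No

States {T} cannot be reached from the start state, so discard them.
P0 = {P,S} | {A,L,R}.
Stable partition: {P,S} | {A,L,R} — 2 equivalence classes.
S and A end up in different blocks, so they are distinguishable. For instance, the string 'ε' is accepted from only S.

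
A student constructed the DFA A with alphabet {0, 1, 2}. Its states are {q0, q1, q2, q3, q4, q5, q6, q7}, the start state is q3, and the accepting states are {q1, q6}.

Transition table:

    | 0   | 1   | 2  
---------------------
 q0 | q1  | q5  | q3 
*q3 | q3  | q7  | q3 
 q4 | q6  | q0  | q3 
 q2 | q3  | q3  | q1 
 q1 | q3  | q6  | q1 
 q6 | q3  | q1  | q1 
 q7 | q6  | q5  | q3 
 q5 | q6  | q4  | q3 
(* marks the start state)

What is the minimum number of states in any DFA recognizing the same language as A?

3

Reachable states from the start: {q0,q1,q3,q4,q5,q6,q7}. Unreachable: {q2} — drop them.
P0 = {q1,q6} | {q0,q3,q4,q5,q7}.
Split {q0,q3,q4,q5,q7} by δ(·,0) → {q0,q4,q5,q7} and {q3}.
No further refinement is possible. Final partition (3 blocks): {q1,q6} | {q0,q4,q5,q7} | {q3}.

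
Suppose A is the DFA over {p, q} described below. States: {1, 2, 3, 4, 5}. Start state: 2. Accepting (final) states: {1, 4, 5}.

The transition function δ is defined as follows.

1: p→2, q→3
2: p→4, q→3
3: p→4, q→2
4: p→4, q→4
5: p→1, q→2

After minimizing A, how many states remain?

2

First remove the unreachable states {1,5}; 3 states remain.
Start with accepting vs non-accepting: {4} | {2,3}.
The partition is now stable with 2 blocks: {4} | {2,3}.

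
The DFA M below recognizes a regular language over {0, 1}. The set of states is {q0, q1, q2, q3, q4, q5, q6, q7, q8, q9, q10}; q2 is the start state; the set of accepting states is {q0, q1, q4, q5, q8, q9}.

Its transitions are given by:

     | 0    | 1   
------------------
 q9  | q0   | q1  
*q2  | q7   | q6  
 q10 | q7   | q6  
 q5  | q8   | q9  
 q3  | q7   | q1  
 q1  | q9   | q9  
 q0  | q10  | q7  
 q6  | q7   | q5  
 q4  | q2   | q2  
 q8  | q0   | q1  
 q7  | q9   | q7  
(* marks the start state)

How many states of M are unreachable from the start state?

Starting at q2 and following transitions, the reachable set is {q0, q1, q2, q5, q6, q7, q8, q9, q10}. That leaves q3, q4 unreachable — 2 in total.

2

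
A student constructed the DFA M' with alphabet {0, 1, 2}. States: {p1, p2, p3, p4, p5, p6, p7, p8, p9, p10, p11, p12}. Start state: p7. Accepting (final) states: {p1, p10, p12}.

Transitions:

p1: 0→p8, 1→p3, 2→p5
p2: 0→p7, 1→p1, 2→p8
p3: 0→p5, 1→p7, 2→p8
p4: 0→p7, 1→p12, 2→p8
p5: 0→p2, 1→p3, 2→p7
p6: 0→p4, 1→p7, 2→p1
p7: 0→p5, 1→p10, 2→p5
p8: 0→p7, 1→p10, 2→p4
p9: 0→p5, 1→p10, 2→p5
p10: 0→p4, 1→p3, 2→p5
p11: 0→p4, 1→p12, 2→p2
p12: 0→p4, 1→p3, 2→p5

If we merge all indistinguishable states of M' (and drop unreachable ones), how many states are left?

Reachable states from the start: {p1,p2,p3,p4,p5,p7,p8,p10,p12}. Unreachable: {p6,p9,p11} — drop them.
P0 = {p1,p10,p12} | {p2,p3,p4,p5,p7,p8}.
Split {p2,p3,p4,p5,p7,p8} by δ(·,1) → {p2,p4,p7,p8} and {p3,p5}.
Split {p2,p4,p7,p8} by δ(·,0) → {p2,p4,p8} and {p7}.
Split {p3,p5} by δ(·,0) → {p3} and {p5}.
No further refinement is possible. Final partition (5 blocks): {p1,p10,p12} | {p2,p4,p8} | {p3} | {p7} | {p5}.

5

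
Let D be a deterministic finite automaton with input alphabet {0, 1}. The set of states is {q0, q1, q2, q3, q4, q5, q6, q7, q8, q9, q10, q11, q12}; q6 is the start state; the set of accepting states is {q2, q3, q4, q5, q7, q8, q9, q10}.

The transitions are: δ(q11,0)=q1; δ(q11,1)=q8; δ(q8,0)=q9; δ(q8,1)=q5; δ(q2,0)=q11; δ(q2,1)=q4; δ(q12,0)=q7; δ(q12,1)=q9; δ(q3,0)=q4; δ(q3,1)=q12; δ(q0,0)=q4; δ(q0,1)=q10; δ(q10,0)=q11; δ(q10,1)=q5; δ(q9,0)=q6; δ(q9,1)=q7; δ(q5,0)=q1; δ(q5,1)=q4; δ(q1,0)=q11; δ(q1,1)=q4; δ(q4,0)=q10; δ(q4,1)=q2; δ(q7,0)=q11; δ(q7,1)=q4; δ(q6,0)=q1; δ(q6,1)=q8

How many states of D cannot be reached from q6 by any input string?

BFS from q6 reaches {q1, q2, q4, q5, q6, q7, q8, q9, q10, q11}; the 3 state(s) q0, q3, q12 are never visited.

3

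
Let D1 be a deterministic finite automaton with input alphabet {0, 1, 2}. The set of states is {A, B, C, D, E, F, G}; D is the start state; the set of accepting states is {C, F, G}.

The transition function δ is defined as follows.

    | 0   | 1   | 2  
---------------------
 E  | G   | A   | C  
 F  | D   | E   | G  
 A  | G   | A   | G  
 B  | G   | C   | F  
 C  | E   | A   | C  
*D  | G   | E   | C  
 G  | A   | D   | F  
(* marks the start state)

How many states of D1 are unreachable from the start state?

Starting at D and following transitions, the reachable set is {A, C, D, E, F, G}. That leaves B unreachable — 1 in total.

1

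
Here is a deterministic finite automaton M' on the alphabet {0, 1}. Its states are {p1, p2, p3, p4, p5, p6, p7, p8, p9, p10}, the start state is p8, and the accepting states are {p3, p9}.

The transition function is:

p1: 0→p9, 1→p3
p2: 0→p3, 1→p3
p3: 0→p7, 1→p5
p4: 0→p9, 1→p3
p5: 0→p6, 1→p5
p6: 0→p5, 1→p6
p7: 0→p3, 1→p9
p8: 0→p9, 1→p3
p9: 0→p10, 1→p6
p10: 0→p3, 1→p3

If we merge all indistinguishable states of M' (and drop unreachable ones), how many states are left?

First remove the unreachable states {p1,p2,p4}; 7 states remain.
Start with accepting vs non-accepting: {p3,p9} | {p5,p6,p7,p8,p10}.
Refine {p5,p6,p7,p8,p10} on symbol 0: members go to different blocks, giving {p7,p8,p10} and {p5,p6}.
No further refinement is possible. Final partition (3 blocks): {p3,p9} | {p7,p8,p10} | {p5,p6}.

3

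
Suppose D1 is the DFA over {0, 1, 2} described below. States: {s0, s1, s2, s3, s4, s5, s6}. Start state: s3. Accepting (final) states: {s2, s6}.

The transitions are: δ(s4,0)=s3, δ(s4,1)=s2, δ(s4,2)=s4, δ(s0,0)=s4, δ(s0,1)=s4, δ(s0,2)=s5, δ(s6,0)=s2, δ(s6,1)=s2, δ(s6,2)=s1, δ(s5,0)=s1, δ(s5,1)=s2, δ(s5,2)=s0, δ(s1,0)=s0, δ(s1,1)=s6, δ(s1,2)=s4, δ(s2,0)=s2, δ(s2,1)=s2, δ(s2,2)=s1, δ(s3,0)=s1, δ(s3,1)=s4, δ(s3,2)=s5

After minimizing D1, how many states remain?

Every state is reachable, so we keep all 7.
Initial partition by acceptance: {s2,s6} | {s0,s1,s3,s4,s5}.
On input 1, block {s0,s1,s3,s4,s5} splits into {s1,s4,s5} and {s0,s3}.
On input 0, block {s1,s4,s5} splits into {s1,s4} and {s5}.
No further refinement is possible. Final partition (4 blocks): {s2,s6} | {s1,s4} | {s0,s3} | {s5}.

4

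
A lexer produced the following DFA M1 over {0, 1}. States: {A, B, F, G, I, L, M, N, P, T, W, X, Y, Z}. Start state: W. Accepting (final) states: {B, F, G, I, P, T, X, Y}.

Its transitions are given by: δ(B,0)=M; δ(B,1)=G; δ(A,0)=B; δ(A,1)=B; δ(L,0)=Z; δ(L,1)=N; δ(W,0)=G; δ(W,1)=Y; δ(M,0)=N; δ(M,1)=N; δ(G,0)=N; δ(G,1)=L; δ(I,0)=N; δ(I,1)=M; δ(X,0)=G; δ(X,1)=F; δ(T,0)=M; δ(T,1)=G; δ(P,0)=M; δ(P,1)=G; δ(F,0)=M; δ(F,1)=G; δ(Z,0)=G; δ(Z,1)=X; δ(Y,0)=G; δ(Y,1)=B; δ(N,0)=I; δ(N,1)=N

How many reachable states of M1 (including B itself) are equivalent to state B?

2

First remove the unreachable states {A,P,T}; 11 states remain.
Initial partition by acceptance: {B,F,G,I,X,Y} | {L,M,N,W,Z}.
On input 0, block {B,F,G,I,X,Y} splits into {B,F,G,I} and {X,Y}.
Split {B,F,G,I} by δ(·,1) → {B,F} and {G,I}.
Split {L,M,N,W,Z} by δ(·,0) → {N,W,Z} and {L,M}.
On input 1, block {N,W,Z} splits into {W,Z} and {N}.
Split {L,M} by δ(·,0) → {M} and {L}.
Refine {G,I} on symbol 1: members go to different blocks, giving {G} and {I}.
The partition is now stable with 8 blocks: {B,F} | {W,Z} | {X,Y} | {G} | {M} | {N} | {L} | {I}.
The equivalence class containing B is {B,F}, of size 2.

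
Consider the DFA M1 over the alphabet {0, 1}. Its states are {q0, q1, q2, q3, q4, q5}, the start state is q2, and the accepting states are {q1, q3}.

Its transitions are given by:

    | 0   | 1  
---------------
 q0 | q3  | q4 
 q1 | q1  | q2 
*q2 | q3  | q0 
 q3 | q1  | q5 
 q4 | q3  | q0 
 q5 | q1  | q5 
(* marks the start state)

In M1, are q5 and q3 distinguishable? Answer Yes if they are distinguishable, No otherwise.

Yes

Initial partition by acceptance: {q1,q3} | {q0,q2,q4,q5}.
The partition is now stable with 2 blocks: {q1,q3} | {q0,q2,q4,q5}.
q5 and q3 end up in different blocks, so they are distinguishable. For instance, the string 'ε' is accepted from only q3.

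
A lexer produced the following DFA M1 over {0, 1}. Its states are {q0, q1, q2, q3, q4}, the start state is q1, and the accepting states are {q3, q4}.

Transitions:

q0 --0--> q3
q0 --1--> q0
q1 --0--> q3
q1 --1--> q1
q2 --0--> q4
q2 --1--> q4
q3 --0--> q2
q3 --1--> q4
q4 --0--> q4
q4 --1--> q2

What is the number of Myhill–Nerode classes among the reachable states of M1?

4

States {q0} cannot be reached from the start state, so discard them.
Start with accepting vs non-accepting: {q3,q4} | {q1,q2}.
Refine {q3,q4} on symbol 0: members go to different blocks, giving {q3} and {q4}.
Refine {q1,q2} on symbol 0: members go to different blocks, giving {q1} and {q2}.
No further refinement is possible. Final partition (4 blocks): {q3} | {q1} | {q4} | {q2}.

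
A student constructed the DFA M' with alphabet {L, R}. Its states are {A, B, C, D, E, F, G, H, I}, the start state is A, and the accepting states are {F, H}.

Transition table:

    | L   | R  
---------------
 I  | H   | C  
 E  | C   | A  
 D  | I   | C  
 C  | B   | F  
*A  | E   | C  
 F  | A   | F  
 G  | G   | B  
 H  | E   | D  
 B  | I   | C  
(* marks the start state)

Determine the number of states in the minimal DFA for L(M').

7

Reachable states from the start: {A,B,C,D,E,F,H,I}. Unreachable: {G} — drop them.
Initial partition by acceptance: {F,H} | {A,B,C,D,E,I}.
On input R, block {F,H} splits into {F} and {H}.
Refine {A,B,C,D,E,I} on symbol L: members go to different blocks, giving {A,B,C,D,E} and {I}.
Split {A,B,C,D,E} by δ(·,L) → {A,C,E} and {B,D}.
Refine {A,C,E} on symbol L: members go to different blocks, giving {A,E} and {C}.
Refine {A,E} on symbol L: members go to different blocks, giving {A} and {E}.
The partition is now stable with 7 blocks: {F} | {A} | {H} | {I} | {B,D} | {C} | {E}.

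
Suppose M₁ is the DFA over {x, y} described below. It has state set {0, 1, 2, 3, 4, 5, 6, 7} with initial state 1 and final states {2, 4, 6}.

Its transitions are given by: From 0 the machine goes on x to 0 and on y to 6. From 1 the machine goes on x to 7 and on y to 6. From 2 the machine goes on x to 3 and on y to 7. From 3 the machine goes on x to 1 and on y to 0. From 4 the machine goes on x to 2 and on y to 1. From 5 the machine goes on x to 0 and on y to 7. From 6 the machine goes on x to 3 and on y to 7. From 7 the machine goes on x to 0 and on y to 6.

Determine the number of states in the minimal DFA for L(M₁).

Reachable states from the start: {0,1,3,6,7}. Unreachable: {2,4,5} — drop them.
Initial partition by acceptance: {6} | {0,1,3,7}.
On input y, block {0,1,3,7} splits into {0,1,7} and {3}.
The partition is now stable with 3 blocks: {6} | {0,1,7} | {3}.

3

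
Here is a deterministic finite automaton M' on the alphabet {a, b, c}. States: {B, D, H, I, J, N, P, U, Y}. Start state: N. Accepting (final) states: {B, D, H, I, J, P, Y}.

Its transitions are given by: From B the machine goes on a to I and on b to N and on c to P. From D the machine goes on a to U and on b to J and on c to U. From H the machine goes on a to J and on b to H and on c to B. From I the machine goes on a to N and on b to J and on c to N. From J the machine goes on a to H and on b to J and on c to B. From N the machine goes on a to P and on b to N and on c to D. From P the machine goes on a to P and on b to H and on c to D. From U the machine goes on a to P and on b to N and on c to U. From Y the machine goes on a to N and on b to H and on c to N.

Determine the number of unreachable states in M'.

1

BFS from N reaches {B, D, H, I, J, N, P, U}; the 1 state(s) Y are never visited.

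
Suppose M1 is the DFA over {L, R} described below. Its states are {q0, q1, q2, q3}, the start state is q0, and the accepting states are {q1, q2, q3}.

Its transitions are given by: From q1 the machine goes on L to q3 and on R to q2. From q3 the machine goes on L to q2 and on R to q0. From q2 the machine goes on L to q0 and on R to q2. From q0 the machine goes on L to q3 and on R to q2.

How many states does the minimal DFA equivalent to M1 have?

States {q1} cannot be reached from the start state, so discard them.
Start with accepting vs non-accepting: {q2,q3} | {q0}.
On input L, block {q2,q3} splits into {q2} and {q3}.
No further refinement is possible. Final partition (3 blocks): {q2} | {q0} | {q3}.

3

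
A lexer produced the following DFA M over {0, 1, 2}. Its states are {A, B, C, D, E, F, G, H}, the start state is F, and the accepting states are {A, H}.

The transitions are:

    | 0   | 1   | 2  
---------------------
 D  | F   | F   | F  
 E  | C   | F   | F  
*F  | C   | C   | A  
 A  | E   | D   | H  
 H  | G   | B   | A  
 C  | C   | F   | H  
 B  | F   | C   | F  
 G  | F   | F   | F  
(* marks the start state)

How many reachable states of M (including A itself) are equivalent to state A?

Every state is reachable, so we keep all 8.
Initial partition by acceptance: {A,H} | {B,C,D,E,F,G}.
On input 2, block {B,C,D,E,F,G} splits into {B,D,E,G} and {C,F}.
No further refinement is possible. Final partition (3 blocks): {A,H} | {B,D,E,G} | {C,F}.
State A belongs to the block {A,H}, which has 2 states.

2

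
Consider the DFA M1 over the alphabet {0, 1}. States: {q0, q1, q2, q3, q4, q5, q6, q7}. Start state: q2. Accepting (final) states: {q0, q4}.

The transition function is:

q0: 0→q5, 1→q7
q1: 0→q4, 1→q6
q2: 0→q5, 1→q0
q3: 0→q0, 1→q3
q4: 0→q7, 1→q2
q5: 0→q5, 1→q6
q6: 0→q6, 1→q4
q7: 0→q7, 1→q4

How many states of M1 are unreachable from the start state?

2

BFS from q2 reaches {q0, q2, q4, q5, q6, q7}; the 2 state(s) q1, q3 are never visited.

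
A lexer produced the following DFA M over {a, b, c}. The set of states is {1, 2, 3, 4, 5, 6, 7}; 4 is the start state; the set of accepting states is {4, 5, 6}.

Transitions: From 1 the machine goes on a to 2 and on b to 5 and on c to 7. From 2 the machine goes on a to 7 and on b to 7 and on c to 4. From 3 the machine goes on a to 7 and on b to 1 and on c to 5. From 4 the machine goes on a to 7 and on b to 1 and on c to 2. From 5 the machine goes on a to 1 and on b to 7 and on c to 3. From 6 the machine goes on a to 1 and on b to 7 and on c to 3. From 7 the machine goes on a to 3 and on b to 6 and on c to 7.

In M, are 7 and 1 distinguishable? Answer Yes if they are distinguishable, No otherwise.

Initial partition by acceptance: {4,5,6} | {1,2,3,7}.
On input b, block {1,2,3,7} splits into {1,7} and {2,3}.
Stable partition: {4,5,6} | {1,7} | {2,3} — 3 equivalence classes.
7 and 1 lie in the same block of the stable partition, so they are equivalent — no string distinguishes them.

No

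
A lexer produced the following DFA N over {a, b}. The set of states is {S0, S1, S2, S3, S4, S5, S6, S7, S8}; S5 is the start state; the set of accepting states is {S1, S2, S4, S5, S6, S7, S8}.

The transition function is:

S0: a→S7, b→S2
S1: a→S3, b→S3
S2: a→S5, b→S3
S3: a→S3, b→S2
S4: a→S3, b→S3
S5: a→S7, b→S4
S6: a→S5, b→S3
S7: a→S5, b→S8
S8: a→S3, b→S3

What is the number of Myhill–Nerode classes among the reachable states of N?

First remove the unreachable states {S0,S1,S6}; 6 states remain.
Start with accepting vs non-accepting: {S2,S4,S5,S7,S8} | {S3}.
On input a, block {S2,S4,S5,S7,S8} splits into {S2,S5,S7} and {S4,S8}.
On input b, block {S2,S5,S7} splits into {S5,S7} and {S2}.
Stable partition: {S5,S7} | {S3} | {S4,S8} | {S2} — 4 equivalence classes.

4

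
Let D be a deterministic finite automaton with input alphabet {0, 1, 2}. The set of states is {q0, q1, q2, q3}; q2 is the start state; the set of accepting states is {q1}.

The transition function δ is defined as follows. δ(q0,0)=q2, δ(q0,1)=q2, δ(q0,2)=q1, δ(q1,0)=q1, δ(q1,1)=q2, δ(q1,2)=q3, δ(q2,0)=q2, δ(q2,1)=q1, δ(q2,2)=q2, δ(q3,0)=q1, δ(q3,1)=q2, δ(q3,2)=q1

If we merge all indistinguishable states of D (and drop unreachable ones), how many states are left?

States {q0} cannot be reached from the start state, so discard them.
Start with accepting vs non-accepting: {q1} | {q2,q3}.
Refine {q2,q3} on symbol 0: members go to different blocks, giving {q2} and {q3}.
No further refinement is possible. Final partition (3 blocks): {q1} | {q2} | {q3}.

3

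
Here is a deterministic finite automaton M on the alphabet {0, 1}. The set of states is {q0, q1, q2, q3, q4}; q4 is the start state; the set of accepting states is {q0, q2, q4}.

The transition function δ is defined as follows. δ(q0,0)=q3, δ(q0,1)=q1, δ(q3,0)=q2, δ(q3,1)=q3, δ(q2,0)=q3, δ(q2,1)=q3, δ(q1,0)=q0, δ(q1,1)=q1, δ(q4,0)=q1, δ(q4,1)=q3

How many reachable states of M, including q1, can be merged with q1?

2

All states are reachable from the start state.
Start with accepting vs non-accepting: {q0,q2,q4} | {q1,q3}.
The partition is now stable with 2 blocks: {q0,q2,q4} | {q1,q3}.
State q1 belongs to the block {q1,q3}, which has 2 states.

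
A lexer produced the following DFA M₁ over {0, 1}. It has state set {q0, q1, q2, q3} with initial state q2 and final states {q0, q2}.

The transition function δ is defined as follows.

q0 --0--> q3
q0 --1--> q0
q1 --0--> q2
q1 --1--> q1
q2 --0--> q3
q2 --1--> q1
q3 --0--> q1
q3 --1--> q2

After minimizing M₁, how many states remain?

3

First remove the unreachable states {q0}; 3 states remain.
P0 = {q2} | {q1,q3}.
Split {q1,q3} by δ(·,0) → {q1} and {q3}.
Stable partition: {q2} | {q1} | {q3} — 3 equivalence classes.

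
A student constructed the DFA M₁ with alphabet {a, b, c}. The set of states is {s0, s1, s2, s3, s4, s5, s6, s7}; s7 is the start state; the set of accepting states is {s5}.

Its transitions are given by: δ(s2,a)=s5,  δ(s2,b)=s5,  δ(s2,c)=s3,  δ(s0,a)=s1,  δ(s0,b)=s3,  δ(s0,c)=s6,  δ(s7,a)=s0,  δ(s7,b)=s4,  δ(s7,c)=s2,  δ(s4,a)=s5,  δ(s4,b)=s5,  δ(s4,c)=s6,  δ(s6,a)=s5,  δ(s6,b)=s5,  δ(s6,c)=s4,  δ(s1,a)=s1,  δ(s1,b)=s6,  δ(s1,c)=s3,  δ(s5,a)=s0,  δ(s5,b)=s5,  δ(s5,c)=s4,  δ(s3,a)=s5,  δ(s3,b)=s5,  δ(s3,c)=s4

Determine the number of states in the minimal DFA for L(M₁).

3

Start with accepting vs non-accepting: {s5} | {s0,s1,s2,s3,s4,s6,s7}.
Refine {s0,s1,s2,s3,s4,s6,s7} on symbol a: members go to different blocks, giving {s2,s3,s4,s6} and {s0,s1,s7}.
Stable partition: {s5} | {s2,s3,s4,s6} | {s0,s1,s7} — 3 equivalence classes.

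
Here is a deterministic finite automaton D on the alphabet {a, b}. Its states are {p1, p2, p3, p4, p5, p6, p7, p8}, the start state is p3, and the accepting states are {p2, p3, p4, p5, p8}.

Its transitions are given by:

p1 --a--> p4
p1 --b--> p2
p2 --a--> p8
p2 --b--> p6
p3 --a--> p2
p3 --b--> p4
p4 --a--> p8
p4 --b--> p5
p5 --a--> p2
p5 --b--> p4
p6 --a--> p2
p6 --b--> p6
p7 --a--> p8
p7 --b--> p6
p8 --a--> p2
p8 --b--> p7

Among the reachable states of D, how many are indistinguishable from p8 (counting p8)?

2

States {p1} cannot be reached from the start state, so discard them.
Initial partition by acceptance: {p2,p3,p4,p5,p8} | {p6,p7}.
Refine {p2,p3,p4,p5,p8} on symbol b: members go to different blocks, giving {p3,p4,p5} and {p2,p8}.
The partition is now stable with 3 blocks: {p3,p4,p5} | {p6,p7} | {p2,p8}.
The equivalence class containing p8 is {p2,p8}, of size 2.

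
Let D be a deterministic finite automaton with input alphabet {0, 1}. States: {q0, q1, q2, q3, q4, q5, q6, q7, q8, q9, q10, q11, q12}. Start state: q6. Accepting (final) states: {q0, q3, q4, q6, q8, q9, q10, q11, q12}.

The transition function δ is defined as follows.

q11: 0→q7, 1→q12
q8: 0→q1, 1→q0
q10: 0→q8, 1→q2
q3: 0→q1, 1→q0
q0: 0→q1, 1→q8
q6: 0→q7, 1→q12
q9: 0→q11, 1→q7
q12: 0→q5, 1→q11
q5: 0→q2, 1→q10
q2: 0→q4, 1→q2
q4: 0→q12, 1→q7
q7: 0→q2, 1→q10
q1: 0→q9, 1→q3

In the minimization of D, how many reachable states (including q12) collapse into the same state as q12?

3

Initial partition by acceptance: {q0,q3,q4,q6,q8,q9,q10,q11,q12} | {q1,q2,q5,q7}.
Split {q0,q3,q4,q6,q8,q9,q10,q11,q12} by δ(·,0) → {q0,q3,q6,q8,q11,q12} and {q4,q9,q10}.
On input 0, block {q1,q2,q5,q7} splits into {q1,q2} and {q5,q7}.
On input 0, block {q0,q3,q6,q8,q11,q12} splits into {q0,q3,q8} and {q6,q11,q12}.
Refine {q1,q2} on symbol 1: members go to different blocks, giving {q1} and {q2}.
Split {q4,q9,q10} by δ(·,0) → {q4,q9} and {q10}.
No further refinement is possible. Final partition (7 blocks): {q0,q3,q8} | {q1} | {q4,q9} | {q5,q7} | {q6,q11,q12} | {q2} | {q10}.
The equivalence class containing q12 is {q6,q11,q12}, of size 3.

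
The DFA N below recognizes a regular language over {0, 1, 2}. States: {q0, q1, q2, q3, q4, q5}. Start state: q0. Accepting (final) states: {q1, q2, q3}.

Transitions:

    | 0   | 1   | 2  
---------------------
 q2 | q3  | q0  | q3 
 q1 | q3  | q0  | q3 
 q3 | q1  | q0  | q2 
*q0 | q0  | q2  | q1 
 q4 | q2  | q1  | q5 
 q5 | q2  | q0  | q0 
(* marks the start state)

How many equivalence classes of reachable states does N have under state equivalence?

States {q4,q5} cannot be reached from the start state, so discard them.
Initial partition by acceptance: {q1,q2,q3} | {q0}.
The partition is now stable with 2 blocks: {q1,q2,q3} | {q0}.

2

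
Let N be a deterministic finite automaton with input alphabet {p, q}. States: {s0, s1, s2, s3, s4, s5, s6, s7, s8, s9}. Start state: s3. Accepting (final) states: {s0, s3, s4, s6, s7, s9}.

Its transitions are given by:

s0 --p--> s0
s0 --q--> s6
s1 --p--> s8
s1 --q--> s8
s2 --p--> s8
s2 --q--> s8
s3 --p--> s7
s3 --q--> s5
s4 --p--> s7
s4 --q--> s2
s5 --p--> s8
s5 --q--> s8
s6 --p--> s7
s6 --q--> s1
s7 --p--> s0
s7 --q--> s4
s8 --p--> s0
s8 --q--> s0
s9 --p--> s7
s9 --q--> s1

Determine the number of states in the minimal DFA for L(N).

4

States {s9} cannot be reached from the start state, so discard them.
Start with accepting vs non-accepting: {s0,s3,s4,s6,s7} | {s1,s2,s5,s8}.
On input q, block {s0,s3,s4,s6,s7} splits into {s3,s4,s6} and {s0,s7}.
Split {s1,s2,s5,s8} by δ(·,p) → {s1,s2,s5} and {s8}.
The partition is now stable with 4 blocks: {s3,s4,s6} | {s1,s2,s5} | {s0,s7} | {s8}.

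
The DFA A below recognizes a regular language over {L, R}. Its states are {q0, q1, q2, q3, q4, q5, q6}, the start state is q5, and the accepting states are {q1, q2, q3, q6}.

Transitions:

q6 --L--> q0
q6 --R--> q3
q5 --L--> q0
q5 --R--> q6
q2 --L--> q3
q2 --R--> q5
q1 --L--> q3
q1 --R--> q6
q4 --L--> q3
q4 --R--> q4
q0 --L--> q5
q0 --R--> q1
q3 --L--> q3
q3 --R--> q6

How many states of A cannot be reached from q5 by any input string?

Starting at q5 and following transitions, the reachable set is {q0, q1, q3, q5, q6}. That leaves q2, q4 unreachable — 2 in total.

2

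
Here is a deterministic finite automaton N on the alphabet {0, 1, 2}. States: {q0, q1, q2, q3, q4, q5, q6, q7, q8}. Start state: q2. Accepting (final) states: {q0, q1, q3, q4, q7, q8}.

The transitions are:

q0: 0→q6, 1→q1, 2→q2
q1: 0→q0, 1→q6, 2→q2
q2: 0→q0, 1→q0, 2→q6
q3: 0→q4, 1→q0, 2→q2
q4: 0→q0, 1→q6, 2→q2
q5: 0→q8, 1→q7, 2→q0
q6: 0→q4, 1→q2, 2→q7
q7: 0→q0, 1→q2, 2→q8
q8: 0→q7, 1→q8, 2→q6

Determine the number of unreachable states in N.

2

No path from q2 leads to q3, q5; the other 7 states are all reachable.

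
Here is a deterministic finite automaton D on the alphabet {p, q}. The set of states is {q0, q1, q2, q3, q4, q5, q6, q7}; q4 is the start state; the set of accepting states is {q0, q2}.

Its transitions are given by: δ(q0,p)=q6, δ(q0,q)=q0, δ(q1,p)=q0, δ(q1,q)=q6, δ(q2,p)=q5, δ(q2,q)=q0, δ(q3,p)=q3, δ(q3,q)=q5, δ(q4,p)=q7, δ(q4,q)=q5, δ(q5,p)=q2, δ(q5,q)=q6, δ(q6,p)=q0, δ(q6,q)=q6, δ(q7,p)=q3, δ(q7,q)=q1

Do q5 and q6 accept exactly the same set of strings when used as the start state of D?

P0 = {q0,q2} | {q1,q3,q4,q5,q6,q7}.
Refine {q1,q3,q4,q5,q6,q7} on symbol p: members go to different blocks, giving {q1,q5,q6} and {q3,q4,q7}.
The partition is now stable with 3 blocks: {q0,q2} | {q1,q5,q6} | {q3,q4,q7}.
q5 and q6 lie in the same block of the stable partition, so they are equivalent — no string distinguishes them.

Yes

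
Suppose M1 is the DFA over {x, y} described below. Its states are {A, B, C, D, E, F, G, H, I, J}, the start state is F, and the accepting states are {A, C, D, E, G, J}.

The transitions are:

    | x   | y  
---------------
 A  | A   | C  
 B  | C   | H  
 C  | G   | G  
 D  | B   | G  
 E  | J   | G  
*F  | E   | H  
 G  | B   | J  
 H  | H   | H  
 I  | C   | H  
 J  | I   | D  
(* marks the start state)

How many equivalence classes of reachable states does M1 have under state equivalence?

4

First remove the unreachable states {A}; 9 states remain.
Start with accepting vs non-accepting: {C,D,E,G,J} | {B,F,H,I}.
On input x, block {C,D,E,G,J} splits into {D,G,J} and {C,E}.
Split {B,F,H,I} by δ(·,x) → {B,F,I} and {H}.
No further refinement is possible. Final partition (4 blocks): {D,G,J} | {B,F,I} | {C,E} | {H}.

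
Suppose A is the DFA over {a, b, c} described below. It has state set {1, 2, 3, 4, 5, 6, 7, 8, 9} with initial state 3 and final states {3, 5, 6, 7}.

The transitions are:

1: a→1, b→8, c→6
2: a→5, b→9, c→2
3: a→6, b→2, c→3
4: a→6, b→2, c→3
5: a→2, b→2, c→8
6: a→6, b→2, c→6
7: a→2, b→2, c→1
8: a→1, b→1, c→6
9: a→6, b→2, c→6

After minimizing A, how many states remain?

Reachable states from the start: {1,2,3,5,6,8,9}. Unreachable: {4,7} — drop them.
P0 = {3,5,6} | {1,2,8,9}.
On input a, block {3,5,6} splits into {3,6} and {5}.
On input a, block {1,2,8,9} splits into {1,8} and {2} and {9}.
No further refinement is possible. Final partition (5 blocks): {3,6} | {1,8} | {5} | {2} | {9}.

5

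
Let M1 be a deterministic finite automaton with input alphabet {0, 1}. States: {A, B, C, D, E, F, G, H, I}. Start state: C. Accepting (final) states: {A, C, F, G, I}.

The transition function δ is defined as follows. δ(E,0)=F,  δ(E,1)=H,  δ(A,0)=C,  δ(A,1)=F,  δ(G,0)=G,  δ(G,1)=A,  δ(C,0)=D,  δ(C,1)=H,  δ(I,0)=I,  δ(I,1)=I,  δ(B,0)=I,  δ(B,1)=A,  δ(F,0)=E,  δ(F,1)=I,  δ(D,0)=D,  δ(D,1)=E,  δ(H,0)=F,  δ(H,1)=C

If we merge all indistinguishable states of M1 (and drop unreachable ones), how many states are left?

6

Reachable states from the start: {C,D,E,F,H,I}. Unreachable: {A,B,G} — drop them.
P0 = {C,F,I} | {D,E,H}.
Refine {C,F,I} on symbol 0: members go to different blocks, giving {C,F} and {I}.
Refine {C,F} on symbol 1: members go to different blocks, giving {C} and {F}.
On input 0, block {D,E,H} splits into {E,H} and {D}.
Split {E,H} by δ(·,1) → {E} and {H}.
No further refinement is possible. Final partition (6 blocks): {C} | {E} | {I} | {F} | {D} | {H}.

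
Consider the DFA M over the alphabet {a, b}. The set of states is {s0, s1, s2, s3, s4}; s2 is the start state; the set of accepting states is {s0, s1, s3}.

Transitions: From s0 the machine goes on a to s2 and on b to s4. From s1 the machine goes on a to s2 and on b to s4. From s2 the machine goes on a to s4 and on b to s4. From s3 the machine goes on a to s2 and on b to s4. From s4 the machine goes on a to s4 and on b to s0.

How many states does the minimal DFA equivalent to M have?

First remove the unreachable states {s1,s3}; 3 states remain.
Initial partition by acceptance: {s0} | {s2,s4}.
On input b, block {s2,s4} splits into {s2} and {s4}.
Stable partition: {s0} | {s2} | {s4} — 3 equivalence classes.

3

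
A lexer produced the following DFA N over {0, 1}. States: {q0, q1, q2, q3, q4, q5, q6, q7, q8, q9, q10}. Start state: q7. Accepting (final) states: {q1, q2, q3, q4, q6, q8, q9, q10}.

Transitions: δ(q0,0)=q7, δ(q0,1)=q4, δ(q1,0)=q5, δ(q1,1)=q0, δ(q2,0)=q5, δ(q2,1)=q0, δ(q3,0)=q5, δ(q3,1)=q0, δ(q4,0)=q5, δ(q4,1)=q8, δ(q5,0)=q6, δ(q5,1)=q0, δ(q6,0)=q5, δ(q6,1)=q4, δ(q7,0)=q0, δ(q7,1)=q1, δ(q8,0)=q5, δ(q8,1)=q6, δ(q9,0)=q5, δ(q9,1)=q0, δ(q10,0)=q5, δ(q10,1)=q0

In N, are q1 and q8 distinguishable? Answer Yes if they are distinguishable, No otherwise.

Yes

Reachable states from the start: {q0,q1,q4,q5,q6,q7,q8}. Unreachable: {q2,q3,q9,q10} — drop them.
Start with accepting vs non-accepting: {q1,q4,q6,q8} | {q0,q5,q7}.
On input 1, block {q1,q4,q6,q8} splits into {q4,q6,q8} and {q1}.
Split {q0,q5,q7} by δ(·,0) → {q0,q7} and {q5}.
On input 1, block {q0,q7} splits into {q0} and {q7}.
The partition is now stable with 5 blocks: {q4,q6,q8} | {q0} | {q1} | {q5} | {q7}.
q1 and q8 end up in different blocks, so they are distinguishable. For instance, the string '1' is accepted from only q8.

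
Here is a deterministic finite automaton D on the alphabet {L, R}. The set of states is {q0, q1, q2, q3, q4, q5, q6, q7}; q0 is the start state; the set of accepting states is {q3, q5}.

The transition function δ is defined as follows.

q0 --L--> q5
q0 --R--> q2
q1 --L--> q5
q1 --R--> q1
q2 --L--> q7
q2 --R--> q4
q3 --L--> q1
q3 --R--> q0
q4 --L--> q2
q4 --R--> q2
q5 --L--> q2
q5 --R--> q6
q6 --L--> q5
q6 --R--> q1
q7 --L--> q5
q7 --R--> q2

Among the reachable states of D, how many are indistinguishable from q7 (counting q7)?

2

States {q3} cannot be reached from the start state, so discard them.
Initial partition by acceptance: {q5} | {q0,q1,q2,q4,q6,q7}.
Refine {q0,q1,q2,q4,q6,q7} on symbol L: members go to different blocks, giving {q0,q1,q6,q7} and {q2,q4}.
Split {q0,q1,q6,q7} by δ(·,R) → {q0,q7} and {q1,q6}.
Refine {q2,q4} on symbol L: members go to different blocks, giving {q2} and {q4}.
Stable partition: {q5} | {q0,q7} | {q2} | {q1,q6} | {q4} — 5 equivalence classes.
State q7 belongs to the block {q0,q7}, which has 2 states.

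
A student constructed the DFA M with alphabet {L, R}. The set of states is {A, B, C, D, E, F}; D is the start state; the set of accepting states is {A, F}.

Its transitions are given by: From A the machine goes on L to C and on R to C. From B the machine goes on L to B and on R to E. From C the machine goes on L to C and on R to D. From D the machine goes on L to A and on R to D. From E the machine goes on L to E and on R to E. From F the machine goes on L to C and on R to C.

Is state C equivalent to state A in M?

First remove the unreachable states {B,E,F}; 3 states remain.
P0 = {A} | {C,D}.
Refine {C,D} on symbol L: members go to different blocks, giving {C} and {D}.
Stable partition: {A} | {C} | {D} — 3 equivalence classes.
C and A end up in different blocks, so they are distinguishable. For instance, the string 'ε' is accepted from only A.

No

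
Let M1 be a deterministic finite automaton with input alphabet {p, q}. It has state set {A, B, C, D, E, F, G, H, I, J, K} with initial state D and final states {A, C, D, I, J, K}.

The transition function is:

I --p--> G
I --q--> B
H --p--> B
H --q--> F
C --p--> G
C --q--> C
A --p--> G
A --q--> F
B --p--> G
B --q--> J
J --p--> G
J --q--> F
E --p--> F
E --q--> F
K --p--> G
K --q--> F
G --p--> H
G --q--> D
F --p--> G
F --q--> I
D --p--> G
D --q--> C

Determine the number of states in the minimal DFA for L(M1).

Reachable states from the start: {B,C,D,F,G,H,I,J}. Unreachable: {A,E,K} — drop them.
Start with accepting vs non-accepting: {C,D,I,J} | {B,F,G,H}.
Split {C,D,I,J} by δ(·,q) → {C,D} and {I,J}.
Refine {B,F,G,H} on symbol q: members go to different blocks, giving {B,F} and {G} and {H}.
The partition is now stable with 5 blocks: {C,D} | {B,F} | {I,J} | {G} | {H}.

5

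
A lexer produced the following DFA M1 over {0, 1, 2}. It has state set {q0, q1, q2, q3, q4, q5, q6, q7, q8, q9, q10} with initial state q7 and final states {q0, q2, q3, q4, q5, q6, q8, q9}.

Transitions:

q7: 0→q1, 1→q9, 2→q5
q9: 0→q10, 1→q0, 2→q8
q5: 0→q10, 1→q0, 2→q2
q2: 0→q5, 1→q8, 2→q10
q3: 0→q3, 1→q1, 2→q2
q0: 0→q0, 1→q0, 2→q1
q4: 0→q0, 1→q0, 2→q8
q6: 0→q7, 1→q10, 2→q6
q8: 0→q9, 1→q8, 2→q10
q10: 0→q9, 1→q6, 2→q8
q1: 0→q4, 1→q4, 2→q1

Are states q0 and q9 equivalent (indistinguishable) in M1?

Reachable states from the start: {q0,q1,q2,q4,q5,q6,q7,q8,q9,q10}. Unreachable: {q3} — drop them.
Start with accepting vs non-accepting: {q0,q2,q4,q5,q6,q8,q9} | {q1,q7,q10}.
Split {q0,q2,q4,q5,q6,q8,q9} by δ(·,0) → {q0,q2,q4,q8} and {q5,q6,q9}.
On input 0, block {q0,q2,q4,q8} splits into {q0,q4} and {q2,q8}.
Split {q0,q4} by δ(·,2) → {q0} and {q4}.
On input 0, block {q1,q7,q10} splits into {q1} and {q7} and {q10}.
Refine {q5,q6,q9} on symbol 0: members go to different blocks, giving {q5,q9} and {q6}.
The partition is now stable with 8 blocks: {q0} | {q1} | {q5,q9} | {q2,q8} | {q4} | {q7} | {q10} | {q6}.
q0 and q9 end up in different blocks, so they are distinguishable. For instance, the string '0' is accepted from only q0.

No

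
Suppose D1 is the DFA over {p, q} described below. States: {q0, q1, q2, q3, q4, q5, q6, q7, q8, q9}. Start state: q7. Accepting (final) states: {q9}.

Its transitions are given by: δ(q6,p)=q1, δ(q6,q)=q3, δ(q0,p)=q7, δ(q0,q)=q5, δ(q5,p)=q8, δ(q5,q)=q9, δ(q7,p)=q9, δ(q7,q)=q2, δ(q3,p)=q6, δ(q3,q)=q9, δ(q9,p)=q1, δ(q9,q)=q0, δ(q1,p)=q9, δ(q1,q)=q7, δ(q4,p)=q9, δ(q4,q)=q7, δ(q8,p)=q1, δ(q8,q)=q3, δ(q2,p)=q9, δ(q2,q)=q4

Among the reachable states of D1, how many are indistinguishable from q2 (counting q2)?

Start with accepting vs non-accepting: {q9} | {q0,q1,q2,q3,q4,q5,q6,q7,q8}.
Split {q0,q1,q2,q3,q4,q5,q6,q7,q8} by δ(·,p) → {q0,q3,q5,q6,q8} and {q1,q2,q4,q7}.
Split {q0,q3,q5,q6,q8} by δ(·,p) → {q0,q6,q8} and {q3,q5}.
The partition is now stable with 4 blocks: {q9} | {q0,q6,q8} | {q1,q2,q4,q7} | {q3,q5}.
State q2 belongs to the block {q1,q2,q4,q7}, which has 4 states.

4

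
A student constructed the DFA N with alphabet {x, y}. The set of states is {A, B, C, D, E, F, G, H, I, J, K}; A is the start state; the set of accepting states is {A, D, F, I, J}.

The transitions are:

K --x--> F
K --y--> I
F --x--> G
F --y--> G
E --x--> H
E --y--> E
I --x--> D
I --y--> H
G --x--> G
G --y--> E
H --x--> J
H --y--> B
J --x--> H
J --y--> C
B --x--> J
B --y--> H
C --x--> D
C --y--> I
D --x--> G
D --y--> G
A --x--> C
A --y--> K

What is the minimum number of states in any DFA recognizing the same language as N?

Initial partition by acceptance: {A,D,F,I,J} | {B,C,E,G,H,K}.
On input x, block {A,D,F,I,J} splits into {A,D,F,J} and {I}.
Refine {B,C,E,G,H,K} on symbol x: members go to different blocks, giving {B,C,H,K} and {E,G}.
Refine {A,D,F,J} on symbol x: members go to different blocks, giving {A,J} and {D,F}.
Split {B,C,H,K} by δ(·,x) → {B,H} and {C,K}.
On input x, block {A,J} splits into {A} and {J}.
On input x, block {E,G} splits into {E} and {G}.
No further refinement is possible. Final partition (8 blocks): {A} | {B,H} | {I} | {E} | {D,F} | {C,K} | {J} | {G}.

8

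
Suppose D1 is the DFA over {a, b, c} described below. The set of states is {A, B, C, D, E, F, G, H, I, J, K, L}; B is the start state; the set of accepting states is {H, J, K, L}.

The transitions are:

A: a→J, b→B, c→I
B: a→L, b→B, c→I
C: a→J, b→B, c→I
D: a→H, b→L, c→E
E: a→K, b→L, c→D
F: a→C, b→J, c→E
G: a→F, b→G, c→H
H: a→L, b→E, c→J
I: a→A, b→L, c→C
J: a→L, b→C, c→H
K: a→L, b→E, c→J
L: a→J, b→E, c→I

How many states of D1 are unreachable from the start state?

2

BFS from B reaches {A, B, C, D, E, H, I, J, K, L}; the 2 state(s) F, G are never visited.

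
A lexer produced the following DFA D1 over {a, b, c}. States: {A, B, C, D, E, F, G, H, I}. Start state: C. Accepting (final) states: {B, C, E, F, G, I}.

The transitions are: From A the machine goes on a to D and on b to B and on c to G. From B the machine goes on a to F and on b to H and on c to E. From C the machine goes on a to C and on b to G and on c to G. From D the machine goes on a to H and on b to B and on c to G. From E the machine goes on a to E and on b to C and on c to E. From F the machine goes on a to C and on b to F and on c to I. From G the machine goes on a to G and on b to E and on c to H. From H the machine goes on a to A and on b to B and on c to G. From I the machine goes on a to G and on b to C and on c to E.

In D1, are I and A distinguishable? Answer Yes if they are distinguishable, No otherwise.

Yes

Initial partition by acceptance: {B,C,E,F,G,I} | {A,D,H}.
On input b, block {B,C,E,F,G,I} splits into {C,E,F,G,I} and {B}.
On input c, block {C,E,F,G,I} splits into {C,E,F,I} and {G}.
Split {C,E,F,I} by δ(·,a) → {C,E,F} and {I}.
Split {C,E,F} by δ(·,b) → {E,F} and {C}.
On input a, block {E,F} splits into {E} and {F}.
Stable partition: {E} | {A,D,H} | {B} | {G} | {I} | {C} | {F} — 7 equivalence classes.
I and A end up in different blocks, so they are distinguishable. For instance, the string 'ε' is accepted from only I.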